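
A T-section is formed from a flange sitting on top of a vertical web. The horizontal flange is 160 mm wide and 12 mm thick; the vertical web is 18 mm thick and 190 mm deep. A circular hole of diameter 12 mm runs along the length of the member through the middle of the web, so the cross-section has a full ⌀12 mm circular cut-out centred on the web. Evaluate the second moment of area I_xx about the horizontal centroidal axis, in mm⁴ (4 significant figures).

Break the section into simple shapes (no overlaps), measuring from the bottom-left corner of the bounding box.
Flange: 160 × 12, A = 1 920 mm², y = 196 mm, Ī = 23 040 mm⁴.
Web: 18 × 190, A = 3 420 mm², y = 95 mm, Ī = 10 288 500 mm⁴.
Hole (subtracted): ⌀12, A = 113.097 mm², y = 95 mm, Ī = 1017.88 mm⁴.
Centroid: ȳ = ΣA·y / ΣA = 132.1 mm.
Transfer each piece to the horizontal centroidal axis using Ī + A·d² with d = y − 132.1:
  flange: d = 63.8996 mm → contributes +7 862 713 mm⁴
  web: d = -37.1004 mm → contributes +14 995 915 mm⁴
  hole: d = -37.1004 mm → contributes −156 689 mm⁴
Total I = 22 701 939 mm⁴.

I_xx ≈ 2.270 × 10⁷ mm⁴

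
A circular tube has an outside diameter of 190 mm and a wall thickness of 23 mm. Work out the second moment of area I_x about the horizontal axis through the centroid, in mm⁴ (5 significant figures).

I_x ≈ 4.2864 × 10⁷ mm⁴

Break the section into simple shapes (no overlaps), measuring from the bottom-left corner of the bounding box.
Outer circle: ⌀190, A = 28352.87 mm², y = 95 mm, Ī = 63 971 171 mm⁴.
Bore (subtracted): ⌀144, A = 16286.02 mm², y = 95 mm, Ī = 21 106 677 mm⁴.
By symmetry the centroid is at mid-height, ȳ = 95 mm.
All pieces are centred on the horizontal axis through the centroid, so I = ΣĪ (holes subtracted) = 42 864 494 mm⁴.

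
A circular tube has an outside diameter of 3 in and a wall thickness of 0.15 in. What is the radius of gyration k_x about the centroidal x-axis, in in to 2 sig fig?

Decompose the section into non-overlapping parts with the origin at the bottom-left of its bounding rectangle.
Outer circle: ⌀3, A = 7.069 in², y = 1.5 in, Ī = 3.976 in⁴.
Bore (subtracted): ⌀2.7, A = 5.726 in², y = 1.5 in, Ī = 2.609 in⁴.
By symmetry the centroid is at mid-height, ȳ = 1.5 in.
All pieces are centred on the centroidal x-axis, so I = ΣĪ (holes subtracted) = 1.367 in⁴.
Radius of gyration: k = √(I/A) = √(1.367 / 1.343) = 1.009 in.

k_x ≈ 1.0 in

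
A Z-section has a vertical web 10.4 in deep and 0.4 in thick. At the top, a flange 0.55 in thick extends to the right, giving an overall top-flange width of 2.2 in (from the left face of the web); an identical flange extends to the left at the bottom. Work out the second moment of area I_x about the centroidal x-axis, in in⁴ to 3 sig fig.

Decompose the section into non-overlapping parts with the origin at the bottom-left of its bounding rectangle.
Web: 0.4 × 10.4, A = 4.16 in², y = 5.2 in, Ī = 37.495 in⁴.
Top flange (beyond web): 1.8 × 0.55, A = 0.99 in², y = 10.125 in, Ī = 0.024956 in⁴.
Bottom flange (beyond web): 1.8 × 0.55, A = 0.99 in², y = 0.275 in, Ī = 0.024956 in⁴.
Centroid: ȳ = ΣA·y / ΣA = 5.2 in.
Transfer each piece to the centroidal x-axis using Ī + A·d² with d = y − 5.2:
  web: d = 0 in → contributes +37.495 in⁴
  top flange (beyond web): d = 4.925 in → contributes +24.038 in⁴
  bottom flange (beyond web): d = -4.925 in → contributes +24.038 in⁴
Total I = 85.572 in⁴.

I_x ≈ 85.6 in⁴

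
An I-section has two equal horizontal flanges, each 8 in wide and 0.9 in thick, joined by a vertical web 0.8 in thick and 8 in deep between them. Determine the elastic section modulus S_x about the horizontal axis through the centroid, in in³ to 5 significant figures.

S_x ≈ 65.359 in³

Decompose the section into non-overlapping parts with the origin at the bottom-left of its bounding rectangle.
Bottom flange: 8 × 0.9, A = 7.2 in², y = 0.45 in, Ī = 0.486 in⁴.
Web: 0.8 × 8, A = 6.4 in², y = 4.9 in, Ī = 34.13333 in⁴.
Top flange: 8 × 0.9, A = 7.2 in², y = 9.35 in, Ī = 0.486 in⁴.
By symmetry the centroid is at mid-height, ȳ = 4.9 in.
Transfer each piece to the horizontal axis through the centroid using Ī + A·d² with d = y − 4.9:
  bottom flange: d = -4.45 in → contributes +143.064 in⁴
  web: d = 0 in → contributes +34.13333 in⁴
  top flange: d = 4.45 in → contributes +143.064 in⁴
Total I = 320.2613 in⁴.
Extreme fibre distance c = 4.9 in; S = I/c = 65.35946 in³.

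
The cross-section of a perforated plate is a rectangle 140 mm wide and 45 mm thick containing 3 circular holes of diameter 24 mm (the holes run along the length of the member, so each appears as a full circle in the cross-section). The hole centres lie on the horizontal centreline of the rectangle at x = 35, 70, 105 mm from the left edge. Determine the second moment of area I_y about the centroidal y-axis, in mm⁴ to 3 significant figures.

I_y ≈ 9.13 × 10⁶ mm⁴

Decompose the section into non-overlapping parts with the origin at the bottom-left of its bounding rectangle.
Plate: 140 × 45, A = 6 300 mm², x = 70 mm, Ī = 10 290 000 mm⁴.
Hole 1 (subtracted): ⌀24, A = 452.39 mm², x = 35 mm, Ī = 16 286 mm⁴.
Hole 2 (subtracted): ⌀24, A = 452.39 mm², x = 70 mm, Ī = 16 286 mm⁴.
Hole 3 (subtracted): ⌀24, A = 452.39 mm², x = 105 mm, Ī = 16 286 mm⁴.
By symmetry the centroid is at mid-width, x̄ = 70 mm.
Transfer each piece to the centroidal y-axis using Ī + A·d² with d = x − 70:
  plate: d = 0 mm → contributes +10 290 000 mm⁴
  hole 1: d = -35 mm → contributes −570 463 mm⁴
  hole 2: d = 0 mm → contributes −16 286 mm⁴
  hole 3: d = 35 mm → contributes −570 463 mm⁴
Total I = 9 132 788 mm⁴.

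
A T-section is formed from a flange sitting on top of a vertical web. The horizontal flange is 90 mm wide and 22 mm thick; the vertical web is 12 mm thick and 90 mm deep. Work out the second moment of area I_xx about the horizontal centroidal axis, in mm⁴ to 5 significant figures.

I_xx ≈ 3.0004 × 10⁶ mm⁴

Decompose the section into non-overlapping parts with the origin at the bottom-left of its bounding rectangle.
Flange: 90 × 22, A = 1 980 mm², y = 101 mm, Ī = 79 860 mm⁴.
Web: 12 × 90, A = 1 080 mm², y = 45 mm, Ī = 729 000 mm⁴.
Centroid: ȳ = ΣA·y / ΣA = 81.23529 mm.
Transfer each piece to the horizontal centroidal axis using Ī + A·d² with d = y − 81.23529:
  flange: d = 19.76471 mm → contributes +853334.3 mm⁴
  web: d = -36.23529 mm → contributes +2 147 036 mm⁴
Total I = 3 000 371 mm⁴.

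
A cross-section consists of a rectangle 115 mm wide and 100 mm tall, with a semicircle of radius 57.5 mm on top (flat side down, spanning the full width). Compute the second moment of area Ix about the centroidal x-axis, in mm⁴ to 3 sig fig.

Ix ≈ 3.06 × 10⁷ mm⁴

Decompose the section into non-overlapping parts with the origin at the bottom-left of its bounding rectangle.
Rectangular body: 115 × 100, A = 11 500 mm², y = 50 mm, Ī = 9 583 333 mm⁴.
Semicircular cap: semicircle r = 57.5, A = 5193.4 mm², y = 124.4 mm, Ī = 1 199 785 mm⁴.
Centroid: ȳ = ΣA·y / ΣA = 73.148 mm.
Transfer each piece to the centroidal x-axis using Ī + A·d² with d = y − 73.148:
  rectangular body: d = -23.148 mm → contributes +15 745 121 mm⁴
  semicircular cap: d = 51.256 mm → contributes +14 844 015 mm⁴
Total I = 30 589 136 mm⁴.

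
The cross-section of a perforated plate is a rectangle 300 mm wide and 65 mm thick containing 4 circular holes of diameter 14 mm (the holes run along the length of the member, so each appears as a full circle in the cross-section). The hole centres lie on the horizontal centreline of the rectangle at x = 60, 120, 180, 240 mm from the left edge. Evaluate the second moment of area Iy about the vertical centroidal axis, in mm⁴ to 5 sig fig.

Split into non-overlapping primitives; take the origin at the lower-left of the bounding box.
Plate: 300 × 65, A = 19 500 mm², x = 150 mm, Ī = 146 250 000 mm⁴.
Hole 1 (subtracted): ⌀14, A = 153.938 mm², x = 60 mm, Ī = 1885.741 mm⁴.
Hole 2 (subtracted): ⌀14, A = 153.938 mm², x = 120 mm, Ī = 1885.741 mm⁴.
Hole 3 (subtracted): ⌀14, A = 153.938 mm², x = 180 mm, Ī = 1885.741 mm⁴.
Hole 4 (subtracted): ⌀14, A = 153.938 mm², x = 240 mm, Ī = 1885.741 mm⁴.
By symmetry the centroid is at mid-width, x̄ = 150 mm.
Transfer each piece to the vertical centroidal axis using Ī + A·d² with d = x − 150:
  plate: d = 0 mm → contributes +146 250 000 mm⁴
  hole 1: d = -90 mm → contributes −1 248 784 mm⁴
  hole 2: d = -30 mm → contributes −140 430 mm⁴
  hole 3: d = 30 mm → contributes −140 430 mm⁴
  hole 4: d = 90 mm → contributes −1 248 784 mm⁴
Total I = 143 471 572 mm⁴.

Iy ≈ 1.4347 × 10⁸ mm⁴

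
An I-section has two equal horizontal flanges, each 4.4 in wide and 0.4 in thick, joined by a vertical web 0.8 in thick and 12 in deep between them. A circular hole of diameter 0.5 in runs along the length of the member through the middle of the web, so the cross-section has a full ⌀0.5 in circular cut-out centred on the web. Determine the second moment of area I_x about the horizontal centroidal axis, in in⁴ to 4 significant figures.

I_x ≈ 250.6 in⁴

Break the section into simple shapes (no overlaps), measuring from the bottom-left corner of the bounding box.
Bottom flange: 4.4 × 0.4, A = 1.76 in², y = 0.2 in, Ī = 0.0234667 in⁴.
Web: 0.8 × 12, A = 9.6 in², y = 6.4 in, Ī = 115.2 in⁴.
Top flange: 4.4 × 0.4, A = 1.76 in², y = 12.6 in, Ī = 0.0234667 in⁴.
Hole (subtracted): ⌀0.5, A = 0.19635 in², y = 6.4 in, Ī = 0.00306796 in⁴.
By symmetry the centroid is at mid-height, ȳ = 6.4 in.
Transfer each piece to the horizontal centroidal axis using Ī + A·d² with d = y − 6.4:
  bottom flange: d = -6.2 in → contributes +67.6779 in⁴
  web: d = 0 in → contributes +115.2 in⁴
  top flange: d = 6.2 in → contributes +67.6779 in⁴
  hole: d = 0 in → contributes −0.00306796 in⁴
Total I = 250.553 in⁴.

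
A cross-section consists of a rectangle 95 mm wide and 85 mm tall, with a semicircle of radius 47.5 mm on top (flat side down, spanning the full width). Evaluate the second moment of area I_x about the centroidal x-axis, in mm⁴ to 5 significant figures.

I_x ≈ 1.5091 × 10⁷ mm⁴

Decompose the section into non-overlapping parts with the origin at the bottom-left of its bounding rectangle.
Rectangular body: 95 × 85, A = 8 075 mm², y = 42.5 mm, Ī = 4 861 823 mm⁴.
Semicircular cap: semicircle r = 47.5, A = 3544.109 mm², y = 105.1596 mm, Ī = 558735.8 mm⁴.
Centroid: ȳ = ΣA·y / ΣA = 61.6127 mm.
Transfer each piece to the centroidal x-axis using Ī + A·d² with d = y − 61.6127:
  rectangular body: d = -19.1127 mm → contributes +7 811 583 mm⁴
  semicircular cap: d = 43.54693 mm → contributes +7 279 553 mm⁴
Total I = 15 091 136 mm⁴.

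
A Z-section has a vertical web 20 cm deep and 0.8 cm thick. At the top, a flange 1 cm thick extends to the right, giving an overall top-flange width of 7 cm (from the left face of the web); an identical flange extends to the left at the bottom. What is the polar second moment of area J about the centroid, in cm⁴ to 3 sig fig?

J ≈ 1850 cm⁴

Decompose the section into non-overlapping parts with the origin at the bottom-left of its bounding rectangle.
Web: 0.8 × 20, A = 16 cm², y = 10 cm, Ī = 533.33 cm⁴.
Top flange (beyond web): 6.2 × 1, A = 6.2 cm², y = 19.5 cm, Ī = 0.51667 cm⁴.
Bottom flange (beyond web): 6.2 × 1, A = 6.2 cm², y = 0.5 cm, Ī = 0.51667 cm⁴.
Centroid: ȳ = ΣA·y / ΣA = 10 cm.
Transfer each piece to the centroidal x-axis using Ī + A·d² with d = y − 10:
  web: d = 0 cm → contributes +533.33 cm⁴
  top flange (beyond web): d = 9.5 cm → contributes +560.07 cm⁴
  bottom flange (beyond web): d = -9.5 cm → contributes +560.07 cm⁴
Total I = 1653.5 cm⁴.
For the y-axis: x̄ = 6.6 cm.
Repeating about the centroidal y-axis gives I_y = 192.47 cm⁴.
Polar second moment: J = I_x + I_y = 1845.9 cm⁴.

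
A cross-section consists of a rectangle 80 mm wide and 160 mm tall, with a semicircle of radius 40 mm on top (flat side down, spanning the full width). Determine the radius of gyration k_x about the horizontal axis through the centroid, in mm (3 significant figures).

Split into non-overlapping primitives; take the origin at the lower-left of the bounding box.
Rectangular body: 80 × 160, A = 12 800 mm², y = 80 mm, Ī = 27 306 667 mm⁴.
Semicircular cap: semicircle r = 40, A = 2513.3 mm², y = 176.98 mm, Ī = 280 978 mm⁴.
Centroid: ȳ = ΣA·y / ΣA = 95.916 mm.
Transfer each piece to the horizontal axis through the centroid using Ī + A·d² with d = y − 95.916:
  rectangular body: d = -15.916 mm → contributes +30 549 218 mm⁴
  semicircular cap: d = 81.06 mm → contributes +16 795 155 mm⁴
Total I = 47 344 373 mm⁴.
Radius of gyration: k = √(I/A) = √(47 344 373 / 15 313) = 55.603 mm.

k_x ≈ 55.6 mm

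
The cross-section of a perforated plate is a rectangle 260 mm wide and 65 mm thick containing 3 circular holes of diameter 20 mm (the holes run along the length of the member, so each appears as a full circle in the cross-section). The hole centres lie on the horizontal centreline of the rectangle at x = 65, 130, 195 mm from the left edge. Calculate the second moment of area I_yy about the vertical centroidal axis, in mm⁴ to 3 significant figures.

Break the section into simple shapes (no overlaps), measuring from the bottom-left corner of the bounding box.
Plate: 260 × 65, A = 16 900 mm², x = 130 mm, Ī = 95 203 333 mm⁴.
Hole 1 (subtracted): ⌀20, A = 314.16 mm², x = 65 mm, Ī = 7 854 mm⁴.
Hole 2 (subtracted): ⌀20, A = 314.16 mm², x = 130 mm, Ī = 7 854 mm⁴.
Hole 3 (subtracted): ⌀20, A = 314.16 mm², x = 195 mm, Ī = 7 854 mm⁴.
By symmetry the centroid is at mid-width, x̄ = 130 mm.
Transfer each piece to the vertical centroidal axis using Ī + A·d² with d = x − 130:
  plate: d = 0 mm → contributes +95 203 333 mm⁴
  hole 1: d = -65 mm → contributes −1 335 177 mm⁴
  hole 2: d = 0 mm → contributes −7 854 mm⁴
  hole 3: d = 65 mm → contributes −1 335 177 mm⁴
Total I = 92 525 126 mm⁴.

I_yy ≈ 9.25 × 10⁷ mm⁴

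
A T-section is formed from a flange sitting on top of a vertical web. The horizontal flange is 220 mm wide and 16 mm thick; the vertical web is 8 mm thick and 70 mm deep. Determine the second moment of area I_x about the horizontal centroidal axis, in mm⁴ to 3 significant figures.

Split into non-overlapping primitives; take the origin at the lower-left of the bounding box.
Flange: 220 × 16, A = 3 520 mm², y = 78 mm, Ī = 75 093 mm⁴.
Web: 8 × 70, A = 560 mm², y = 35 mm, Ī = 228 667 mm⁴.
Centroid: ȳ = ΣA·y / ΣA = 72.098 mm.
Transfer each piece to the horizontal centroidal axis using Ī + A·d² with d = y − 72.098:
  flange: d = 5.902 mm → contributes +197 706 mm⁴
  web: d = -37.098 mm → contributes +999 375 mm⁴
Total I = 1 197 081 mm⁴.

I_x ≈ 1.20 × 10⁶ mm⁴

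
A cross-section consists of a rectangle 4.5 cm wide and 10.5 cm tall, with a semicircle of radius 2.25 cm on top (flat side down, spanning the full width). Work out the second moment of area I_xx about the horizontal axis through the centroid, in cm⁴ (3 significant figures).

I_xx ≈ 699 cm⁴

Treat the section as a set of non-overlapping primitives; coordinates are from the bounding-box lower-left.
Rectangular body: 4.5 × 10.5, A = 47.25 cm², y = 5.25 cm, Ī = 434.11 cm⁴.
Semicircular cap: semicircle r = 2.25, A = 7.9522 cm², y = 11.455 cm, Ī = 2.813 cm⁴.
Centroid: ȳ = ΣA·y / ΣA = 6.1439 cm.
Transfer each piece to the horizontal axis through the centroid using Ī + A·d² with d = y − 6.1439:
  rectangular body: d = -0.89385 cm → contributes +471.86 cm⁴
  semicircular cap: d = 5.3111 cm → contributes +227.12 cm⁴
Total I = 698.98 cm⁴.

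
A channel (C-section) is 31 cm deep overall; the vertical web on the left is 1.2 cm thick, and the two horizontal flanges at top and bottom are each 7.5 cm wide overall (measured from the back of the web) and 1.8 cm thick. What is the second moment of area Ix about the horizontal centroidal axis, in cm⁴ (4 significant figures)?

Treat the section as a set of non-overlapping primitives; coordinates are from the bounding-box lower-left.
Web: 1.2 × 31, A = 37.2 cm², y = 15.5 cm, Ī = 2979.1 cm⁴.
Top flange (beyond web): 6.3 × 1.8, A = 11.34 cm², y = 30.1 cm, Ī = 3.0618 cm⁴.
Bottom flange (beyond web): 6.3 × 1.8, A = 11.34 cm², y = 0.9 cm, Ī = 3.0618 cm⁴.
By symmetry the centroid is at mid-height, ȳ = 15.5 cm.
Transfer each piece to the horizontal centroidal axis using Ī + A·d² with d = y − 15.5:
  web: d = 0 cm → contributes +2979.1 cm⁴
  top flange (beyond web): d = 14.6 cm → contributes +2420.3 cm⁴
  bottom flange (beyond web): d = -14.6 cm → contributes +2420.3 cm⁴
Total I = 7819.69 cm⁴.

Ix ≈ 7820 cm⁴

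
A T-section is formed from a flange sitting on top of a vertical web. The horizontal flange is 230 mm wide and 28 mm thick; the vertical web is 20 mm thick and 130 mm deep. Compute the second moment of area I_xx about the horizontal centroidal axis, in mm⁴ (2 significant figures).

I_xx ≈ 1.6 × 10⁷ mm⁴

Decompose the section into non-overlapping parts with the origin at the bottom-left of its bounding rectangle.
Flange: 230 × 28, A = 6 440 mm², y = 144 mm, Ī = 420 747 mm⁴.
Web: 20 × 130, A = 2 600 mm², y = 65 mm, Ī = 3 661 667 mm⁴.
Centroid: ȳ = ΣA·y / ΣA = 121.3 mm.
Transfer each piece to the horizontal centroidal axis using Ī + A·d² with d = y − 121.3:
  flange: d = 22.72 mm → contributes +3 745 427 mm⁴
  web: d = -56.28 mm → contributes +11 896 644 mm⁴
Total I = 15 642 071 mm⁴.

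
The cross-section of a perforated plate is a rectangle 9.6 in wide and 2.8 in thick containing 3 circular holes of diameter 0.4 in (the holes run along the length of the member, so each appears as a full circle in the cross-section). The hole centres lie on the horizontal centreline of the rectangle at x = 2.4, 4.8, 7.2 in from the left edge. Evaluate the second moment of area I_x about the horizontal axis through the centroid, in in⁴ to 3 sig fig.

Treat the section as a set of non-overlapping primitives; coordinates are from the bounding-box lower-left.
Plate: 9.6 × 2.8, A = 26.88 in², y = 1.4 in, Ī = 17.562 in⁴.
Hole 1 (subtracted): ⌀0.4, A = 0.12566 in², y = 1.4 in, Ī = 0.0012566 in⁴.
Hole 2 (subtracted): ⌀0.4, A = 0.12566 in², y = 1.4 in, Ī = 0.0012566 in⁴.
Hole 3 (subtracted): ⌀0.4, A = 0.12566 in², y = 1.4 in, Ī = 0.0012566 in⁴.
By symmetry the centroid is at mid-height, ȳ = 1.4 in.
All pieces are centred on the horizontal axis through the centroid, so I = ΣĪ (holes subtracted) = 17.558 in⁴.

I_x ≈ 17.6 in⁴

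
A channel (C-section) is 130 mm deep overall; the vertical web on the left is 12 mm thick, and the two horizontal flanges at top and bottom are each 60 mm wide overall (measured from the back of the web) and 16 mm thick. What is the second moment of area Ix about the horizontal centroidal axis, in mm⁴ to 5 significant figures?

Decompose the section into non-overlapping parts with the origin at the bottom-left of its bounding rectangle.
Web: 12 × 130, A = 1 560 mm², y = 65 mm, Ī = 2 197 000 mm⁴.
Top flange (beyond web): 48 × 16, A = 768 mm², y = 122 mm, Ī = 16 384 mm⁴.
Bottom flange (beyond web): 48 × 16, A = 768 mm², y = 8 mm, Ī = 16 384 mm⁴.
By symmetry the centroid is at mid-height, ȳ = 65 mm.
Transfer each piece to the horizontal centroidal axis using Ī + A·d² with d = y − 65:
  web: d = 0 mm → contributes +2 197 000 mm⁴
  top flange (beyond web): d = 57 mm → contributes +2 511 616 mm⁴
  bottom flange (beyond web): d = -57 mm → contributes +2 511 616 mm⁴
Total I = 7 220 232 mm⁴.

Ix ≈ 7.2202 × 10⁶ mm⁴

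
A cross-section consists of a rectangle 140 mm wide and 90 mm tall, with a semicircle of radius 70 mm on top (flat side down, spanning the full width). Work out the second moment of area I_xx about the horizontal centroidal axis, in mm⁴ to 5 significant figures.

Decompose the section into non-overlapping parts with the origin at the bottom-left of its bounding rectangle.
Rectangular body: 140 × 90, A = 12 600 mm², y = 45 mm, Ī = 8 505 000 mm⁴.
Semicircular cap: semicircle r = 70, A = 7696.902 mm², y = 119.7089 mm, Ī = 2 635 265 mm⁴.
Centroid: ȳ = ΣA·y / ΣA = 73.33079 mm.
Transfer each piece to the horizontal centroidal axis using Ī + A·d² with d = y − 73.33079:
  rectangular body: d = -28.33079 mm → contributes +18 618 184 mm⁴
  semicircular cap: d = 46.37813 mm → contributes +19 190 772 mm⁴
Total I = 37 808 955 mm⁴.

I_xx ≈ 3.7809 × 10⁷ mm⁴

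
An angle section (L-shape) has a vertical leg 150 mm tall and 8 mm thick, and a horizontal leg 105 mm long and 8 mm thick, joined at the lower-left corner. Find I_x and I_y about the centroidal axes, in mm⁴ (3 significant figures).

I_x ≈ 4.63 × 10⁶ mm⁴, I_y ≈ 1.91 × 10⁶ mm⁴

Break the section into simple shapes (no overlaps), measuring from the bottom-left corner of the bounding box.
Vertical leg: 8 × 150, A = 1 200 mm², y = 75 mm, Ī = 2 250 000 mm⁴.
Horizontal leg (remainder): 97 × 8, A = 776 mm², y = 4 mm, Ī = 4138.7 mm⁴.
Centroid: ȳ = ΣA·y / ΣA = 47.117 mm.
Transfer each piece to the centroidal x-axis using Ī + A·d² with d = y − 47.117:
  vertical leg: d = 27.883 mm → contributes +3 182 927 mm⁴
  horizontal leg (remainder): d = -43.117 mm → contributes +1 446 809 mm⁴
Total I = 4 629 735 mm⁴.
For the y-axis: x̄ = 24.617 mm.
Repeating about the centroidal y-axis gives I_y = 1 913 745 mm⁴.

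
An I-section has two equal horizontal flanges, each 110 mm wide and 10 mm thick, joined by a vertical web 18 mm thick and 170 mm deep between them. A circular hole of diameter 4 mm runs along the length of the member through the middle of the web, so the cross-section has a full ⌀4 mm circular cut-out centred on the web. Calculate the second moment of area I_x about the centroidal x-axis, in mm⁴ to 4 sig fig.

Treat the section as a set of non-overlapping primitives; coordinates are from the bounding-box lower-left.
Bottom flange: 110 × 10, A = 1 100 mm², y = 5 mm, Ī = 9166.67 mm⁴.
Web: 18 × 170, A = 3 060 mm², y = 95 mm, Ī = 7 369 500 mm⁴.
Top flange: 110 × 10, A = 1 100 mm², y = 185 mm, Ī = 9166.67 mm⁴.
Hole (subtracted): ⌀4, A = 12.5664 mm², y = 95 mm, Ī = 12.5664 mm⁴.
By symmetry the centroid is at mid-height, ȳ = 95 mm.
Transfer each piece to the centroidal x-axis using Ī + A·d² with d = y − 95:
  bottom flange: d = -90 mm → contributes +8 919 167 mm⁴
  web: d = 0 mm → contributes +7 369 500 mm⁴
  top flange: d = 90 mm → contributes +8 919 167 mm⁴
  hole: d = 0 mm → contributes −12.5664 mm⁴
Total I = 25 207 821 mm⁴.

I_x ≈ 2.521 × 10⁷ mm⁴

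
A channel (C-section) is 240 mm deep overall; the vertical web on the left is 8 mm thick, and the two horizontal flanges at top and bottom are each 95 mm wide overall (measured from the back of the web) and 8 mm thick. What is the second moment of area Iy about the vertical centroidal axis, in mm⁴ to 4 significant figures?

Break the section into simple shapes (no overlaps), measuring from the bottom-left corner of the bounding box.
Web: 8 × 240, A = 1 920 mm², x = 4 mm, Ī = 10 240 mm⁴.
Top flange (beyond web): 87 × 8, A = 696 mm², x = 51.5 mm, Ī = 439 002 mm⁴.
Bottom flange (beyond web): 87 × 8, A = 696 mm², x = 51.5 mm, Ī = 439 002 mm⁴.
Centroid: x̄ = ΣA·x / ΣA = 23.9638 mm.
Transfer each piece to the vertical centroidal axis using Ī + A·d² with d = x − 23.9638:
  web: d = -19.9638 mm → contributes +775 460 mm⁴
  top flange (beyond web): d = 27.5362 mm → contributes +966 740 mm⁴
  bottom flange (beyond web): d = 27.5362 mm → contributes +966 740 mm⁴
Total I = 2 708 940 mm⁴.

Iy ≈ 2.709 × 10⁶ mm⁴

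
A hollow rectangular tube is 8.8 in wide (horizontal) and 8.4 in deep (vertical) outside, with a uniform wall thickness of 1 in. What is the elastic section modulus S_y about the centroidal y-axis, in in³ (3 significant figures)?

S_y ≈ 70.3 in³

Treat the section as a set of non-overlapping primitives; coordinates are from the bounding-box lower-left.
Outer rectangle: 8.8 × 8.4, A = 73.92 in², x = 4.4 in, Ī = 477.03 in⁴.
Inner void (subtracted): 6.8 × 6.4, A = 43.52 in², x = 4.4 in, Ī = 167.7 in⁴.
By symmetry the centroid is at mid-width, x̄ = 4.4 in.
All pieces are centred on the centroidal y-axis, so I = ΣĪ (holes subtracted) = 309.33 in⁴.
Extreme fibre distance c = 4.4 in; S = I/c = 70.303 in³.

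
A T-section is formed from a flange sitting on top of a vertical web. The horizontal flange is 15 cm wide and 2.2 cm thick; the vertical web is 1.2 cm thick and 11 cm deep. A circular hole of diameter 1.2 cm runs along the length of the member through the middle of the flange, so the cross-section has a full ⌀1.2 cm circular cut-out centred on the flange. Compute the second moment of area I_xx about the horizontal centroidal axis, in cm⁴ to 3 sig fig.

Decompose the section into non-overlapping parts with the origin at the bottom-left of its bounding rectangle.
Flange: 15 × 2.2, A = 33 cm², y = 12.1 cm, Ī = 13.31 cm⁴.
Web: 1.2 × 11, A = 13.2 cm², y = 5.5 cm, Ī = 133.1 cm⁴.
Hole (subtracted): ⌀1.2, A = 1.131 cm², y = 12.1 cm, Ī = 0.10179 cm⁴.
Centroid: ȳ = ΣA·y / ΣA = 10.167 cm.
Transfer each piece to the horizontal centroidal axis using Ī + A·d² with d = y − 10.167:
  flange: d = 1.933 cm → contributes +136.62 cm⁴
  web: d = -4.667 cm → contributes +420.6 cm⁴
  hole: d = 1.933 cm → contributes −4.3278 cm⁴
Total I = 552.89 cm⁴.

I_xx ≈ 553 cm⁴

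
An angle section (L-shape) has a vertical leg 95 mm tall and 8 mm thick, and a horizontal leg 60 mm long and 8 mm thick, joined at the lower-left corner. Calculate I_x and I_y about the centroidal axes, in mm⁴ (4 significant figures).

I_x ≈ 1.083 × 10⁶ mm⁴, I_y ≈ 3.398 × 10⁵ mm⁴

Treat the section as a set of non-overlapping primitives; coordinates are from the bounding-box lower-left.
Vertical leg: 8 × 95, A = 760 mm², y = 47.5 mm, Ī = 571 583 mm⁴.
Horizontal leg (remainder): 52 × 8, A = 416 mm², y = 4 mm, Ī = 2218.67 mm⁴.
Centroid: ȳ = ΣA·y / ΣA = 32.1122 mm.
Transfer each piece to the centroidal x-axis using Ī + A·d² with d = y − 32.1122:
  vertical leg: d = 15.3878 mm → contributes +751 538 mm⁴
  horizontal leg (remainder): d = -28.1122 mm → contributes +330 983 mm⁴
Total I = 1 082 521 mm⁴.
For the y-axis: x̄ = 14.6122 mm.
Repeating about the centroidal y-axis gives I_y = 339 751 mm⁴.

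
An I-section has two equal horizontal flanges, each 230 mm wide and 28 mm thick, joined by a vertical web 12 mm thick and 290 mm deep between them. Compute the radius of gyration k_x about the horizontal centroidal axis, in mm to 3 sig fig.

k_x ≈ 146 mm

Break the section into simple shapes (no overlaps), measuring from the bottom-left corner of the bounding box.
Bottom flange: 230 × 28, A = 6 440 mm², y = 14 mm, Ī = 420 747 mm⁴.
Web: 12 × 290, A = 3 480 mm², y = 173 mm, Ī = 24 389 000 mm⁴.
Top flange: 230 × 28, A = 6 440 mm², y = 332 mm, Ī = 420 747 mm⁴.
By symmetry the centroid is at mid-height, ȳ = 173 mm.
Transfer each piece to the horizontal centroidal axis using Ī + A·d² with d = y − 173:
  bottom flange: d = -159 mm → contributes +163 230 387 mm⁴
  web: d = 0 mm → contributes +24 389 000 mm⁴
  top flange: d = 159 mm → contributes +163 230 387 mm⁴
Total I = 350 849 773 mm⁴.
Radius of gyration: k = √(I/A) = √(350 849 773 / 16 360) = 146.44 mm.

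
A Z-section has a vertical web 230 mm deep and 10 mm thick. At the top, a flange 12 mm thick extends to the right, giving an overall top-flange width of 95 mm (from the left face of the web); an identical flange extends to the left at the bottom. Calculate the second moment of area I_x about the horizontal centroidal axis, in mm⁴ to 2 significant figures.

I_x ≈ 3.4 × 10⁷ mm⁴

Decompose the section into non-overlapping parts with the origin at the bottom-left of its bounding rectangle.
Web: 10 × 230, A = 2 300 mm², y = 115 mm, Ī = 10 139 167 mm⁴.
Top flange (beyond web): 85 × 12, A = 1 020 mm², y = 224 mm, Ī = 12 240 mm⁴.
Bottom flange (beyond web): 85 × 12, A = 1 020 mm², y = 6 mm, Ī = 12 240 mm⁴.
Centroid: ȳ = ΣA·y / ΣA = 115 mm.
Transfer each piece to the horizontal centroidal axis using Ī + A·d² with d = y − 115:
  web: d = 0 mm → contributes +10 139 167 mm⁴
  top flange (beyond web): d = 109 mm → contributes +12 130 860 mm⁴
  bottom flange (beyond web): d = -109 mm → contributes +12 130 860 mm⁴
Total I = 34 400 887 mm⁴.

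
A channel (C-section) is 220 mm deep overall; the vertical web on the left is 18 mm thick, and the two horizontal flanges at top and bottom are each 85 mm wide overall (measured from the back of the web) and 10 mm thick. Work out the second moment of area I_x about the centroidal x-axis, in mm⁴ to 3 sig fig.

I_x ≈ 3.08 × 10⁷ mm⁴

Decompose the section into non-overlapping parts with the origin at the bottom-left of its bounding rectangle.
Web: 18 × 220, A = 3 960 mm², y = 110 mm, Ī = 15 972 000 mm⁴.
Top flange (beyond web): 67 × 10, A = 670 mm², y = 215 mm, Ī = 5583.3 mm⁴.
Bottom flange (beyond web): 67 × 10, A = 670 mm², y = 5 mm, Ī = 5583.3 mm⁴.
By symmetry the centroid is at mid-height, ȳ = 110 mm.
Transfer each piece to the centroidal x-axis using Ī + A·d² with d = y − 110:
  web: d = 0 mm → contributes +15 972 000 mm⁴
  top flange (beyond web): d = 105 mm → contributes +7 392 333 mm⁴
  bottom flange (beyond web): d = -105 mm → contributes +7 392 333 mm⁴
Total I = 30 756 667 mm⁴.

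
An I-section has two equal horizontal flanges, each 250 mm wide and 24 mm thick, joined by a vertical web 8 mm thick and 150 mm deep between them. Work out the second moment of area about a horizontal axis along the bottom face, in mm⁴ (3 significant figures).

Split into non-overlapping primitives; take the origin at the lower-left of the bounding box.
Bottom flange: 250 × 24, A = 6 000 mm², y = 12 mm, Ī = 288 000 mm⁴.
Web: 8 × 150, A = 1 200 mm², y = 99 mm, Ī = 2 250 000 mm⁴.
Top flange: 250 × 24, A = 6 000 mm², y = 186 mm, Ī = 288 000 mm⁴.
Transfer each piece to a horizontal axis along the bottom face using Ī + A·d² with d = y − 0:
  bottom flange: d = 12 mm → contributes +1 152 000 mm⁴
  web: d = 99 mm → contributes +14 011 200 mm⁴
  top flange: d = 186 mm → contributes +207 864 000 mm⁴
Total I = 223 027 200 mm⁴.

I_base ≈ 2.23 × 10⁸ mm⁴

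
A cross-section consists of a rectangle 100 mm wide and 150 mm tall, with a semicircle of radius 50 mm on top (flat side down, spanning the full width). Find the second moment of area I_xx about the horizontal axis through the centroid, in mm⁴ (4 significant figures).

I_xx ≈ 5.763 × 10⁷ mm⁴

Split into non-overlapping primitives; take the origin at the lower-left of the bounding box.
Rectangular body: 100 × 150, A = 15 000 mm², y = 75 mm, Ī = 28 125 000 mm⁴.
Semicircular cap: semicircle r = 50, A = 3926.99 mm², y = 171.221 mm, Ī = 685 981 mm⁴.
Centroid: ȳ = ΣA·y / ΣA = 94.964 mm.
Transfer each piece to the horizontal axis through the centroid using Ī + A·d² with d = y − 94.964:
  rectangular body: d = -19.964 mm → contributes +34 103 394 mm⁴
  semicircular cap: d = 76.2567 mm → contributes +23 521 764 mm⁴
Total I = 57 625 159 mm⁴.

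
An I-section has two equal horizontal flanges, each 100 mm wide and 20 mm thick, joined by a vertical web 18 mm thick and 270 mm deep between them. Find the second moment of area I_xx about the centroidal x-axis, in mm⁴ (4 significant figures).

Split into non-overlapping primitives; take the origin at the lower-left of the bounding box.
Bottom flange: 100 × 20, A = 2 000 mm², y = 10 mm, Ī = 66666.7 mm⁴.
Web: 18 × 270, A = 4 860 mm², y = 155 mm, Ī = 29 524 500 mm⁴.
Top flange: 100 × 20, A = 2 000 mm², y = 300 mm, Ī = 66666.7 mm⁴.
By symmetry the centroid is at mid-height, ȳ = 155 mm.
Transfer each piece to the centroidal x-axis using Ī + A·d² with d = y − 155:
  bottom flange: d = -145 mm → contributes +42 116 667 mm⁴
  web: d = 0 mm → contributes +29 524 500 mm⁴
  top flange: d = 145 mm → contributes +42 116 667 mm⁴
Total I = 113 757 833 mm⁴.

I_xx ≈ 1.138 × 10⁸ mm⁴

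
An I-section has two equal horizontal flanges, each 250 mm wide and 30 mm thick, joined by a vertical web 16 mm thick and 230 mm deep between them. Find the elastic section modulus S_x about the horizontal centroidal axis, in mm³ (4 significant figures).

Treat the section as a set of non-overlapping primitives; coordinates are from the bounding-box lower-left.
Bottom flange: 250 × 30, A = 7 500 mm², y = 15 mm, Ī = 562 500 mm⁴.
Web: 16 × 230, A = 3 680 mm², y = 145 mm, Ī = 16 222 667 mm⁴.
Top flange: 250 × 30, A = 7 500 mm², y = 275 mm, Ī = 562 500 mm⁴.
By symmetry the centroid is at mid-height, ȳ = 145 mm.
Transfer each piece to the horizontal centroidal axis using Ī + A·d² with d = y − 145:
  bottom flange: d = -130 mm → contributes +127 312 500 mm⁴
  web: d = 0 mm → contributes +16 222 667 mm⁴
  top flange: d = 130 mm → contributes +127 312 500 mm⁴
Total I = 270 847 667 mm⁴.
Extreme fibre distance c = 145 mm; S = I/c = 1 867 915 mm³.

S_x ≈ 1.868 × 10⁶ mm³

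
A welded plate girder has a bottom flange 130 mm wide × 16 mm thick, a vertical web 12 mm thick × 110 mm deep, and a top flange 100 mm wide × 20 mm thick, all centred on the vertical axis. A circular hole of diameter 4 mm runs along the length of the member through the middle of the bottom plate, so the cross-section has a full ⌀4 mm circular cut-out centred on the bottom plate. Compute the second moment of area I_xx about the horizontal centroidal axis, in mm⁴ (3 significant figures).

I_xx ≈ 1.81 × 10⁷ mm⁴

Decompose the section into non-overlapping parts with the origin at the bottom-left of its bounding rectangle.
Bottom plate: 130 × 16, A = 2 080 mm², y = 8 mm, Ī = 44 373 mm⁴.
Web plate: 12 × 110, A = 1 320 mm², y = 71 mm, Ī = 1 331 000 mm⁴.
Top plate: 100 × 20, A = 2 000 mm², y = 136 mm, Ī = 66 667 mm⁴.
Hole (subtracted): ⌀4, A = 12.566 mm², y = 8 mm, Ī = 12.566 mm⁴.
Centroid: ȳ = ΣA·y / ΣA = 70.954 mm.
Transfer each piece to the horizontal centroidal axis using Ī + A·d² with d = y − 70.954:
  bottom plate: d = -62.954 mm → contributes +8 287 818 mm⁴
  web plate: d = 0.046092 mm → contributes +1 331 003 mm⁴
  top plate: d = 65.046 mm → contributes +8 528 655 mm⁴
  hole: d = -62.954 mm → contributes −49 816 mm⁴
Total I = 18 097 660 mm⁴.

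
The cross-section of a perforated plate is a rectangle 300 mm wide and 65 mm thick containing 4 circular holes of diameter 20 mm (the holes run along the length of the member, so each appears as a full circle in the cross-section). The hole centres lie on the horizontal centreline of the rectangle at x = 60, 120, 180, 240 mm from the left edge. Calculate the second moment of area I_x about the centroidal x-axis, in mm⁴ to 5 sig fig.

I_x ≈ 6.8342 × 10⁶ mm⁴

Break the section into simple shapes (no overlaps), measuring from the bottom-left corner of the bounding box.
Plate: 300 × 65, A = 19 500 mm², y = 32.5 mm, Ī = 6 865 625 mm⁴.
Hole 1 (subtracted): ⌀20, A = 314.1593 mm², y = 32.5 mm, Ī = 7853.982 mm⁴.
Hole 2 (subtracted): ⌀20, A = 314.1593 mm², y = 32.5 mm, Ī = 7853.982 mm⁴.
Hole 3 (subtracted): ⌀20, A = 314.1593 mm², y = 32.5 mm, Ī = 7853.982 mm⁴.
Hole 4 (subtracted): ⌀20, A = 314.1593 mm², y = 32.5 mm, Ī = 7853.982 mm⁴.
By symmetry the centroid is at mid-height, ȳ = 32.5 mm.
All pieces are centred on the centroidal x-axis, so I = ΣĪ (holes subtracted) = 6 834 209 mm⁴.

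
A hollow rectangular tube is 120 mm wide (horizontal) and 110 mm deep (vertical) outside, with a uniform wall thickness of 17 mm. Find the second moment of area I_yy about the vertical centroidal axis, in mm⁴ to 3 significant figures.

I_yy ≈ 1.18 × 10⁷ mm⁴

Treat the section as a set of non-overlapping primitives; coordinates are from the bounding-box lower-left.
Outer rectangle: 120 × 110, A = 13 200 mm², x = 60 mm, Ī = 15 840 000 mm⁴.
Inner void (subtracted): 86 × 76, A = 6 536 mm², x = 60 mm, Ī = 4 028 355 mm⁴.
By symmetry the centroid is at mid-width, x̄ = 60 mm.
All pieces are centred on the vertical centroidal axis, so I = ΣĪ (holes subtracted) = 11 811 645 mm⁴.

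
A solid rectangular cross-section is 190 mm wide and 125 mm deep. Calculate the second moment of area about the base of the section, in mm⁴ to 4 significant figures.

The section: 190 × 125, A = 23 750 mm², y = 62.5 mm, Ī = 30 924 479 mm⁴.
Transfer it to the bottom edge using Ī + A·d² with d = y − 0:
  the section: d = 62.5 mm → contributes +123 697 917 mm⁴
Total I = 123 697 917 mm⁴.

I_base ≈ 1.237 × 10⁸ mm⁴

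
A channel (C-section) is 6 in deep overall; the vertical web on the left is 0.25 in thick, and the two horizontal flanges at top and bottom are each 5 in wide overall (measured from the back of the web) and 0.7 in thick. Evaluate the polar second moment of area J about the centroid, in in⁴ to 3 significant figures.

Decompose the section into non-overlapping parts with the origin at the bottom-left of its bounding rectangle.
Web: 0.25 × 6, A = 1.5 in², y = 3 in, Ī = 4.5 in⁴.
Top flange (beyond web): 4.75 × 0.7, A = 3.325 in², y = 5.65 in, Ī = 0.13577 in⁴.
Bottom flange (beyond web): 4.75 × 0.7, A = 3.325 in², y = 0.35 in, Ī = 0.13577 in⁴.
By symmetry the centroid is at mid-height, ȳ = 3 in.
Transfer each piece to the centroidal x-axis using Ī + A·d² with d = y − 3:
  web: d = 0 in → contributes +4.5 in⁴
  top flange (beyond web): d = 2.65 in → contributes +23.486 in⁴
  bottom flange (beyond web): d = -2.65 in → contributes +23.486 in⁴
Total I = 51.471 in⁴.
For the y-axis: x̄ = 2.1649 in.
Repeating about the centroidal y-axis gives I_y = 20.161 in⁴.
Polar second moment: J = I_x + I_y = 71.632 in⁴.

J ≈ 71.6 in⁴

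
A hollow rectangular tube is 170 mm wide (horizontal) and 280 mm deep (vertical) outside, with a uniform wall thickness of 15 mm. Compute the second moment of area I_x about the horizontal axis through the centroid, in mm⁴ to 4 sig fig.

I_x ≈ 1.287 × 10⁸ mm⁴

Decompose the section into non-overlapping parts with the origin at the bottom-left of its bounding rectangle.
Outer rectangle: 170 × 280, A = 47 600 mm², y = 140 mm, Ī = 310 986 667 mm⁴.
Inner void (subtracted): 140 × 250, A = 35 000 mm², y = 140 mm, Ī = 182 291 667 mm⁴.
By symmetry the centroid is at mid-height, ȳ = 140 mm.
All pieces are centred on the horizontal axis through the centroid, so I = ΣĪ (holes subtracted) = 128 695 000 mm⁴.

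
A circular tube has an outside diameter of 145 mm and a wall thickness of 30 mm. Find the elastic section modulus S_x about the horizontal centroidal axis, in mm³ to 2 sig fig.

Break the section into simple shapes (no overlaps), measuring from the bottom-left corner of the bounding box.
Outer circle: ⌀145, A = 16 513 mm², y = 72.5 mm, Ī = 21 699 109 mm⁴.
Bore (subtracted): ⌀85, A = 5 675 mm², y = 72.5 mm, Ī = 2 562 392 mm⁴.
By symmetry the centroid is at mid-height, ȳ = 72.5 mm.
All pieces are centred on the horizontal centroidal axis, so I = ΣĪ (holes subtracted) = 19 136 717 mm⁴.
Extreme fibre distance c = 72.5 mm; S = I/c = 263 955 mm³.

S_x ≈ 2.6 × 10⁵ mm³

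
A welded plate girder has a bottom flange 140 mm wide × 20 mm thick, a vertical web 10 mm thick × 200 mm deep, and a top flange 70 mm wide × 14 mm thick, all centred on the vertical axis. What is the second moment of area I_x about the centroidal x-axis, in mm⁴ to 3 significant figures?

I_x ≈ 4.47 × 10⁷ mm⁴

Decompose the section into non-overlapping parts with the origin at the bottom-left of its bounding rectangle.
Bottom plate: 140 × 20, A = 2 800 mm², y = 10 mm, Ī = 93 333 mm⁴.
Web plate: 10 × 200, A = 2 000 mm², y = 120 mm, Ī = 6 666 667 mm⁴.
Top plate: 70 × 14, A = 980 mm², y = 227 mm, Ī = 16 007 mm⁴.
Centroid: ȳ = ΣA·y / ΣA = 84.855 mm.
Transfer each piece to the centroidal x-axis using Ī + A·d² with d = y − 84.855:
  bottom plate: d = -74.855 mm → contributes +15 782 354 mm⁴
  web plate: d = 35.145 mm → contributes +9 137 055 mm⁴
  top plate: d = 142.15 mm → contributes +19 817 195 mm⁴
Total I = 44 736 605 mm⁴.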